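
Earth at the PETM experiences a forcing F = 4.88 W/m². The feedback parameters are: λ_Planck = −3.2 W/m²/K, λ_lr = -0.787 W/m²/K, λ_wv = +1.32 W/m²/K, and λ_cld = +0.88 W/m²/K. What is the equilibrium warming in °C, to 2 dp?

Net feedback parameter λ = (−3.2) + (-0.787) + (+1.32) + (+0.88) = -1.787 W/m²/K.
ΔT = −F/λ = −4.88/(-1.787) = 2.73 °C.

2.73 °C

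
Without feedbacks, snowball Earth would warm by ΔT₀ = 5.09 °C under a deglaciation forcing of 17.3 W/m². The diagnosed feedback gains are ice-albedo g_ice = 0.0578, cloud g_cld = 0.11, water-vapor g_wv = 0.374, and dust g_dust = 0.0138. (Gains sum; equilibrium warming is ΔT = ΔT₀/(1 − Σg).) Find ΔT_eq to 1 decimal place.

Total gain g = 0.0578 + 0.11 + 0.374 + 0.0138 = 0.5556.
Amplification A = 1/(1 − 0.5556) = 2.25.
ΔT = 5.09 × 2.25 = 11.5 °C.

11.5 °C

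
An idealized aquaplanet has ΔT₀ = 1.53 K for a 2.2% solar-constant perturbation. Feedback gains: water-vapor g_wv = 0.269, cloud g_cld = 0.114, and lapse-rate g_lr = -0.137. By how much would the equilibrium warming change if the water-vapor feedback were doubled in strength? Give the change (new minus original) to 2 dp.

1.13 K

Original: g = 0.246, ΔT = 1.53/(1−0.246) = 2.0292 K.
With doubled water-vapor: g' = 0.515, ΔT' = 1.53/(1−0.515) = 3.1546 K.
Change = 3.1546 − 2.0292 = 1.13 K.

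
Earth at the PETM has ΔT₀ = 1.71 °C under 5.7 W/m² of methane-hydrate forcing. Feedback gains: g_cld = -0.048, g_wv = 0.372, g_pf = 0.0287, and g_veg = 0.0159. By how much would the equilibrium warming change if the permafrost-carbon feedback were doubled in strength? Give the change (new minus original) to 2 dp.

0.13 °C

Original: g = 0.3686, ΔT = 1.71/(1−0.3686) = 2.7083 °C.
With doubled permafrost-carbon: g' = 0.3973, ΔT' = 1.71/(1−0.3973) = 2.8372 °C.
Change = 2.8372 − 2.7083 = 0.13 °C.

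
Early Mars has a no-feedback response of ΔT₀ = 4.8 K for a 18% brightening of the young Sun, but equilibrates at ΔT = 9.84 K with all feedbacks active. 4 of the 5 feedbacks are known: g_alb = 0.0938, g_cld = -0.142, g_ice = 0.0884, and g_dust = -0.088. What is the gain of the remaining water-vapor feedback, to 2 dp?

0.56

Amplification A = ΔT/ΔT₀ = 9.84/4.8 = 2.05.
Total gain g = 1 − 1/A = 1 − 1/2.05 = 0.5122.
Known gains sum to 0.0938 − 0.142 + 0.0884 − 0.088 = -0.0478.
g_wv = 0.5122 + 0.0478 = 0.56.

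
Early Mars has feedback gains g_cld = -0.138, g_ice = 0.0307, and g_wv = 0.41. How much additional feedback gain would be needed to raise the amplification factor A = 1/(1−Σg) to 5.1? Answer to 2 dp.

Current total gain = 0.3027.
Target gain for A = 5.1: g* = 1 − 1/5.1 = 0.8039.
Additional gain needed = 0.8039 − 0.3027 = 0.50.

0.50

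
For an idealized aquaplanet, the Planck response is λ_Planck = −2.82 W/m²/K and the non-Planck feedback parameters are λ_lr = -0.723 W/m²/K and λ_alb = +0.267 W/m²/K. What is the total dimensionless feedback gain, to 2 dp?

Convert to gains: g_lr = -0.723/2.82 = -0.2564; g_alb = 0.267/2.82 = 0.09468.
Total gain g = -0.16172.

-0.16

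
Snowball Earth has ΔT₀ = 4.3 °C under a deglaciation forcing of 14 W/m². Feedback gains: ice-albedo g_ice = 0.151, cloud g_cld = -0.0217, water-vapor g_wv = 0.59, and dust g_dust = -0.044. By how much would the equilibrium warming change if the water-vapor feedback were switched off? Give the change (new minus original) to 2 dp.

Original: g = 0.6753, ΔT = 4.3/(1−0.6753) = 13.2430 °C.
Without water-vapor: g' = 0.0853, ΔT' = 4.3/(1−0.0853) = 4.7010 °C.
Change = 4.7010 − 13.2430 = -8.54 °C.

-8.54 °C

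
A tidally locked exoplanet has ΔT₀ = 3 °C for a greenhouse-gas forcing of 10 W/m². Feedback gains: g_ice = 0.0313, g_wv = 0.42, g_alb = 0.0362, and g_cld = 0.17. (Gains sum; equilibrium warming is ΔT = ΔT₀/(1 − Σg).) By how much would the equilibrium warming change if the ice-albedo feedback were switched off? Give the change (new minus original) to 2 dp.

-0.73 °C

Original: g = 0.6575, ΔT = 3/(1−0.6575) = 8.7591 °C.
Without ice-albedo: g' = 0.6262, ΔT' = 3/(1−0.6262) = 8.0257 °C.
Change = 8.0257 − 8.7591 = -0.73 °C.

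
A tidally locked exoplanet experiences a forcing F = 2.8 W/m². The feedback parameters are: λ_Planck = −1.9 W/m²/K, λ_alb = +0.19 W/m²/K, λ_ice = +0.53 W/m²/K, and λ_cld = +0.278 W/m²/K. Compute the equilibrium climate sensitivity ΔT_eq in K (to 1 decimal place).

3.1 K

Net feedback parameter λ = (−1.9) + (+0.19) + (+0.53) + (+0.278) = -0.902 W/m²/K.
ΔT = −F/λ = −2.8/(-0.902) = 3.1 K.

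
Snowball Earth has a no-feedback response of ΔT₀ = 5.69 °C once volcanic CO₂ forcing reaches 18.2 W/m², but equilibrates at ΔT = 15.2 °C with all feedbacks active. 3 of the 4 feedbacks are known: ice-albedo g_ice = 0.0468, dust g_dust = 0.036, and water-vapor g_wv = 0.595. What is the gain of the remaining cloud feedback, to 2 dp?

Amplification A = ΔT/ΔT₀ = 15.2/5.69 = 2.671.
Total gain g = 1 − 1/A = 1 − 1/2.671 = 0.6256.
Known gains sum to 0.0468 + 0.036 + 0.595 = 0.6778.
g_cld = 0.6256 − 0.6778 = -0.05.

-0.05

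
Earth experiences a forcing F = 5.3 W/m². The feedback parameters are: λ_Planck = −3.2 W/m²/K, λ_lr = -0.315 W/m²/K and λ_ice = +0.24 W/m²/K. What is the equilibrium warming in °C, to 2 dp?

1.62 °C

Net feedback parameter λ = (−3.2) + (-0.315) + (+0.24) = -3.275 W/m²/K.
ΔT = −F/λ = −5.3/(-3.275) = 1.62 °C.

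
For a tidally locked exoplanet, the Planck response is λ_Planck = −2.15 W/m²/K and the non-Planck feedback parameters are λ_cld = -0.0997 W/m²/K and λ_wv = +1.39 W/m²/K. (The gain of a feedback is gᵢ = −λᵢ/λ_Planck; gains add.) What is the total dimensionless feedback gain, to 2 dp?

Convert to gains: g_cld = -0.0997/2.15 = -0.04637; g_wv = 1.39/2.15 = 0.6465.
Total gain g = 0.60013.

0.60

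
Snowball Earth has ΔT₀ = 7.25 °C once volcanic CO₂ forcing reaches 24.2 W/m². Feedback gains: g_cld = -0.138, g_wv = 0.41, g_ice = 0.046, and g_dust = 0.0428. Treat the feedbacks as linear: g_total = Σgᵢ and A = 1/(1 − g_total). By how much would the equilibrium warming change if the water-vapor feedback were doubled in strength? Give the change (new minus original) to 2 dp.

20.29 °C

Original: g = 0.3608, ΔT = 7.25/(1−0.3608) = 11.3423 °C.
With doubled water-vapor: g' = 0.7708, ΔT' = 7.25/(1−0.7708) = 31.6318 °C.
Change = 31.6318 − 11.3423 = 20.29 °C.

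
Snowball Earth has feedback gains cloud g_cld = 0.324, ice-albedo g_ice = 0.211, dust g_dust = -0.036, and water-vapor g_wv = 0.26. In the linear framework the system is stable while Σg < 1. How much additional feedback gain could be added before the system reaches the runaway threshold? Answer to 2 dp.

Current total gain = 0.324 + 0.211 − 0.036 + 0.26 = 0.759.
Margin to runaway = 1 − 0.759 = 0.24.

0.24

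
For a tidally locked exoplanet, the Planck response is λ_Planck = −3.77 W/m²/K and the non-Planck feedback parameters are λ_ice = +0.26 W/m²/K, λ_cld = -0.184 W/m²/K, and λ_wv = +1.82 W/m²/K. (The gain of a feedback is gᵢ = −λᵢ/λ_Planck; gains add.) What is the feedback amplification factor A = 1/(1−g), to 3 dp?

Convert to gains: g_ice = 0.26/3.77 = 0.06897; g_cld = -0.184/3.77 = -0.04881; g_wv = 1.82/3.77 = 0.4828.
Total gain g = 0.50296.
A = 1/(1 − 0.50296) = 2.012.

2.012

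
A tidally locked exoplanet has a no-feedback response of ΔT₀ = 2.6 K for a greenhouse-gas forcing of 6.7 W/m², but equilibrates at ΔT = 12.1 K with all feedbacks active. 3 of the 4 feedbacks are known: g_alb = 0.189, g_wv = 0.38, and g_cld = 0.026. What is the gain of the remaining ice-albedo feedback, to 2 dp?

Amplification A = ΔT/ΔT₀ = 12.1/2.6 = 4.654.
Total gain g = 1 − 1/A = 1 − 1/4.654 = 0.7851.
Known gains sum to 0.189 + 0.38 + 0.026 = 0.595.
g_ice = 0.7851 − 0.595 = 0.19.

0.19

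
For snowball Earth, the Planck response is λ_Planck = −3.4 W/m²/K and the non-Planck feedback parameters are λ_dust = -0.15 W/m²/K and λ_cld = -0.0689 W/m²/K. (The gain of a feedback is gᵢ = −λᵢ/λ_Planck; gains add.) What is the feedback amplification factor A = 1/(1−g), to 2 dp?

Convert to gains: g_dust = -0.15/3.4 = -0.04412; g_cld = -0.0689/3.4 = -0.02026.
Total gain g = -0.06438.
A = 1/(1 + 0.06438) = 0.94.

0.94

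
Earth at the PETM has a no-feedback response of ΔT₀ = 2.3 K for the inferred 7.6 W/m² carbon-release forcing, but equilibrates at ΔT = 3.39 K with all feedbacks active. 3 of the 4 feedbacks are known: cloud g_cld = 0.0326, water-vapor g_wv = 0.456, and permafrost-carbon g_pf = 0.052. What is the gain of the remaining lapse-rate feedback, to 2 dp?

-0.22

Amplification A = ΔT/ΔT₀ = 3.39/2.3 = 1.474.
Total gain g = 1 − 1/A = 1 − 1/1.474 = 0.3216.
Known gains sum to 0.0326 + 0.456 + 0.052 = 0.5406.
g_lr = 0.3216 − 0.5406 = -0.22.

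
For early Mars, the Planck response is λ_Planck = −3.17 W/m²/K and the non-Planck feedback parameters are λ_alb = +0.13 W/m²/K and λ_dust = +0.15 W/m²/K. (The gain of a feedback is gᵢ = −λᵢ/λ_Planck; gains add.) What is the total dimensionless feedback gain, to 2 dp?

0.09

Convert to gains: g_alb = 0.13/3.17 = 0.04101; g_dust = 0.15/3.17 = 0.04732.
Total gain g = 0.08833.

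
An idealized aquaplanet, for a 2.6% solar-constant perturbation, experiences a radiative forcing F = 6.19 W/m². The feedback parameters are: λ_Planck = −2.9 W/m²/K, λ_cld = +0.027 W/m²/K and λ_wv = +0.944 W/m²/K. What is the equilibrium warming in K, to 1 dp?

3.2 K

Net feedback parameter λ = (−2.9) + (+0.027) + (+0.944) = -1.929 W/m²/K.
ΔT = −F/λ = −6.19/(-1.929) = 3.2 K.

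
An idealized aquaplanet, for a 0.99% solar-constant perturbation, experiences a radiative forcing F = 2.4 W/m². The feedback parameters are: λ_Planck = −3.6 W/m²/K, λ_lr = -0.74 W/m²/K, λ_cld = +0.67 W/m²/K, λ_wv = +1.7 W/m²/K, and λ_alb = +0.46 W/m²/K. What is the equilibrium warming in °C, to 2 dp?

Net feedback parameter λ = (−3.6) + (-0.74) + (+0.67) + (+1.7) + (+0.46) = -1.51 W/m²/K.
ΔT = −F/λ = −2.4/(-1.51) = 1.59 °C.

1.59 °C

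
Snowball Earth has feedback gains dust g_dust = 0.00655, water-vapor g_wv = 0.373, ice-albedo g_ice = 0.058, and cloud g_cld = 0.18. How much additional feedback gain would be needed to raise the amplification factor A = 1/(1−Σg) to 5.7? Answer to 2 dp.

Current total gain = 0.61755.
Target gain for A = 5.7: g* = 1 − 1/5.7 = 0.8246.
Additional gain needed = 0.8246 − 0.61755 = 0.21.

0.21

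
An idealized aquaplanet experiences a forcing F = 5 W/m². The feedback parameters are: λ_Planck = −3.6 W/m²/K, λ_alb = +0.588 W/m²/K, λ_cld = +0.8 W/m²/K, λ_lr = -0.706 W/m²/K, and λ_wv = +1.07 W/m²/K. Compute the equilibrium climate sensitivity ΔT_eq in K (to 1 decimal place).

Net feedback parameter λ = (−3.6) + (+0.588) + (+0.8) + (-0.706) + (+1.07) = -1.848 W/m²/K.
ΔT = −F/λ = −5/(-1.848) = 2.7 K.

2.7 K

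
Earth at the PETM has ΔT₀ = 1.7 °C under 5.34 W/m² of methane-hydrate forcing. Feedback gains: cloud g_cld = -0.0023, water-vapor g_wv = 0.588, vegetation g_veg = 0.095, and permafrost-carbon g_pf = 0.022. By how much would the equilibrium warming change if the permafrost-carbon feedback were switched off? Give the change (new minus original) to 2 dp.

-0.39 °C

Original: g = 0.7027, ΔT = 1.7/(1−0.7027) = 5.7181 °C.
Without permafrost-carbon: g' = 0.6807, ΔT' = 1.7/(1−0.6807) = 5.3241 °C.
Change = 5.3241 − 5.7181 = -0.39 °C.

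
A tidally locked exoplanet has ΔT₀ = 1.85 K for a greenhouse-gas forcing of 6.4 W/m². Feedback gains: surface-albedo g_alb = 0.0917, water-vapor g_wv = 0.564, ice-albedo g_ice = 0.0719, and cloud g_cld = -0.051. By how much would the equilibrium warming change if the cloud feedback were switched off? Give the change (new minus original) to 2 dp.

1.07 K

Original: g = 0.6766, ΔT = 1.85/(1−0.6766) = 5.7205 K.
Without cloud: g' = 0.7276, ΔT' = 1.85/(1−0.7276) = 6.7915 K.
Change = 6.7915 − 5.7205 = 1.07 K.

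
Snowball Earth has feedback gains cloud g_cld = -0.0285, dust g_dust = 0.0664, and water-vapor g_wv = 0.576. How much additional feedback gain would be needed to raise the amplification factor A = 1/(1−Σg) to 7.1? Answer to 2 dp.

Current total gain = 0.6139.
Target gain for A = 7.1: g* = 1 − 1/7.1 = 0.8592.
Additional gain needed = 0.8592 − 0.6139 = 0.25.

0.25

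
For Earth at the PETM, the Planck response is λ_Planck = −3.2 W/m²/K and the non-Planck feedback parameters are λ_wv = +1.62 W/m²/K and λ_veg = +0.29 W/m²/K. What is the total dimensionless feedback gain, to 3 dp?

0.597

Convert to gains: g_wv = 1.62/3.2 = 0.5062; g_veg = 0.29/3.2 = 0.09062.
Total gain g = 0.59682.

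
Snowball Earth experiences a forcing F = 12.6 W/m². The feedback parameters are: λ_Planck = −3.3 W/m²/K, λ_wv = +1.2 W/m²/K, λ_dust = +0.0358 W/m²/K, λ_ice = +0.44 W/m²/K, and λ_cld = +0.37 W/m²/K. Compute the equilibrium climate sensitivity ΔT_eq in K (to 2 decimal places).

Net feedback parameter λ = (−3.3) + (+1.2) + (+0.0358) + (+0.44) + (+0.37) = -1.2542 W/m²/K.
ΔT = −F/λ = −12.6/(-1.2542) = 10.05 K.

10.05 K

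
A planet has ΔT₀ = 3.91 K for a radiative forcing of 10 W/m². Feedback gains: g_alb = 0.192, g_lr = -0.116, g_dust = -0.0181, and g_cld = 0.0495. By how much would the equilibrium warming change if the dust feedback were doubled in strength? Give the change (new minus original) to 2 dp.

Original: g = 0.1074, ΔT = 3.91/(1−0.1074) = 4.3805 K.
With doubled dust: g' = 0.0893, ΔT' = 3.91/(1−0.0893) = 4.2934 K.
Change = 4.2934 − 4.3805 = -0.09 K.

-0.09 K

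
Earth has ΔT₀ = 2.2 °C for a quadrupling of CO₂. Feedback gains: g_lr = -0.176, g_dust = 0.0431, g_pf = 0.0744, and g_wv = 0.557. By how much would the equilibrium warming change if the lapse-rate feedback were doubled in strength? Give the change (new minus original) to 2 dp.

Original: g = 0.4985, ΔT = 2.2/(1−0.4985) = 4.3868 °C.
With doubled lapse-rate: g' = 0.3225, ΔT' = 2.2/(1−0.3225) = 3.2472 °C.
Change = 3.2472 − 4.3868 = -1.14 °C.

-1.14 °C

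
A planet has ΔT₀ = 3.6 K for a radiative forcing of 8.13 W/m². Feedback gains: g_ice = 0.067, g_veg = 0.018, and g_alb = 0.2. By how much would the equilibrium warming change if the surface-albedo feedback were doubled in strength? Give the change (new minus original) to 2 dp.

1.96 K

Original: g = 0.285, ΔT = 3.6/(1−0.285) = 5.0350 K.
With doubled surface-albedo: g' = 0.485, ΔT' = 3.6/(1−0.485) = 6.9903 K.
Change = 6.9903 − 5.0350 = 1.96 K.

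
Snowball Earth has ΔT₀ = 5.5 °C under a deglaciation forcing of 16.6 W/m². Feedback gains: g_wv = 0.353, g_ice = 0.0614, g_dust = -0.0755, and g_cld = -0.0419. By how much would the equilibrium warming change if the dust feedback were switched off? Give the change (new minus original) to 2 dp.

0.94 °C

Original: g = 0.297, ΔT = 5.5/(1−0.297) = 7.8236 °C.
Without dust: g' = 0.3725, ΔT' = 5.5/(1−0.3725) = 8.7649 °C.
Change = 8.7649 − 7.8236 = 0.94 °C.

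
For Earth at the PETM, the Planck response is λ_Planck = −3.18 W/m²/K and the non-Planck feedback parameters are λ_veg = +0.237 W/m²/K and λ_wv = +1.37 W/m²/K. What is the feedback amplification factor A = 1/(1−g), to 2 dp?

2.02

Convert to gains: g_veg = 0.237/3.18 = 0.07453; g_wv = 1.37/3.18 = 0.4308.
Total gain g = 0.50533.
A = 1/(1 − 0.50533) = 2.02.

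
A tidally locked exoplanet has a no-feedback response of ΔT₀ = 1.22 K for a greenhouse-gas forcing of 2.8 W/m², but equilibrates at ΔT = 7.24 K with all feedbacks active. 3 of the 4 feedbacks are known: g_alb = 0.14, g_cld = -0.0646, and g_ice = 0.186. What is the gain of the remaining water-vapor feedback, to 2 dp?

0.57

Amplification A = ΔT/ΔT₀ = 7.24/1.22 = 5.934.
Total gain g = 1 − 1/A = 1 − 1/5.934 = 0.8315.
Known gains sum to 0.14 − 0.0646 + 0.186 = 0.2614.
g_wv = 0.8315 − 0.2614 = 0.57.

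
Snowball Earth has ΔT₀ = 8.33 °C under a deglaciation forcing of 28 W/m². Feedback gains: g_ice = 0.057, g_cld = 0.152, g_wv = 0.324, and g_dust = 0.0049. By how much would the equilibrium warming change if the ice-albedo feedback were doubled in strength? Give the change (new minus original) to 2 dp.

2.54 °C

Original: g = 0.5379, ΔT = 8.33/(1−0.5379) = 18.0264 °C.
With doubled ice-albedo: g' = 0.5949, ΔT' = 8.33/(1−0.5949) = 20.5628 °C.
Change = 20.5628 − 18.0264 = 2.54 °C.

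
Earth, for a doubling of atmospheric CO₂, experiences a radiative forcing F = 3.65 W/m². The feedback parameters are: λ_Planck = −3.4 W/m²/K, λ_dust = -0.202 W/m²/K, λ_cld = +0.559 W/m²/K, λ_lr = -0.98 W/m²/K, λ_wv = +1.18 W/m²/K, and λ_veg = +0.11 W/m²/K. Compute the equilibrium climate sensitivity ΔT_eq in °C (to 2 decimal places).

1.34 °C

Net feedback parameter λ = (−3.4) + (-0.202) + (+0.559) + (-0.98) + (+1.18) + (+0.11) = -2.733 W/m²/K.
ΔT = −F/λ = −3.65/(-2.733) = 1.34 °C.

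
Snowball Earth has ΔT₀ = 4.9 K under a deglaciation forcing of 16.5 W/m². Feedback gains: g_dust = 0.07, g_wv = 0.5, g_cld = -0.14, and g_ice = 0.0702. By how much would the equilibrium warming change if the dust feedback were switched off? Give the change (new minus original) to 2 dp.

-1.20 K

Original: g = 0.5002, ΔT = 4.9/(1−0.5002) = 9.8039 K.
Without dust: g' = 0.4302, ΔT' = 4.9/(1−0.4302) = 8.5995 K.
Change = 8.5995 − 9.8039 = -1.20 K.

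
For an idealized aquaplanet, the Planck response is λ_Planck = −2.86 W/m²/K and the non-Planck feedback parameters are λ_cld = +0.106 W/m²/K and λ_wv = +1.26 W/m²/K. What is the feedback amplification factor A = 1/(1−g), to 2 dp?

1.91

Convert to gains: g_cld = 0.106/2.86 = 0.03706; g_wv = 1.26/2.86 = 0.4406.
Total gain g = 0.47766.
A = 1/(1 − 0.47766) = 1.91.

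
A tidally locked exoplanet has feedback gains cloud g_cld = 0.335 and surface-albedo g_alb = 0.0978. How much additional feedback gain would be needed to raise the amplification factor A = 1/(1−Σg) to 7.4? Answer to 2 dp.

0.43

Current total gain = 0.4328.
Target gain for A = 7.4: g* = 1 − 1/7.4 = 0.8649.
Additional gain needed = 0.8649 − 0.4328 = 0.43.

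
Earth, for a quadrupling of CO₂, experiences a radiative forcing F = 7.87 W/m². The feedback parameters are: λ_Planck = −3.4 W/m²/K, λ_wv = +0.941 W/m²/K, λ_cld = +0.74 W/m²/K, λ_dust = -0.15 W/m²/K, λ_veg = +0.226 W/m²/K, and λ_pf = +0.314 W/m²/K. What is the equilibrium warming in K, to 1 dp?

5.9 K

Net feedback parameter λ = (−3.4) + (+0.941) + (+0.74) + (-0.15) + (+0.226) + (+0.314) = -1.329 W/m²/K.
ΔT = −F/λ = −7.87/(-1.329) = 5.9 K.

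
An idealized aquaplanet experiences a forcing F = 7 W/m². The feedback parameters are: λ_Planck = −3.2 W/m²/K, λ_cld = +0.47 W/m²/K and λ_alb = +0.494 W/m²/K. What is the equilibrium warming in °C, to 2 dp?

Net feedback parameter λ = (−3.2) + (+0.47) + (+0.494) = -2.236 W/m²/K.
ΔT = −F/λ = −7/(-2.236) = 3.13 °C.

3.13 °C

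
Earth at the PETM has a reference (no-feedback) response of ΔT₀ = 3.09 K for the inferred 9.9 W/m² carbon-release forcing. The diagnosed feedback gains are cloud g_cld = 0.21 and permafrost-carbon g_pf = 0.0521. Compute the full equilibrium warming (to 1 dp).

Total gain g = 0.21 + 0.0521 = 0.2621.
Amplification A = 1/(1 − 0.2621) = 1.355.
ΔT = 3.09 × 1.355 = 4.2 K.

4.2 K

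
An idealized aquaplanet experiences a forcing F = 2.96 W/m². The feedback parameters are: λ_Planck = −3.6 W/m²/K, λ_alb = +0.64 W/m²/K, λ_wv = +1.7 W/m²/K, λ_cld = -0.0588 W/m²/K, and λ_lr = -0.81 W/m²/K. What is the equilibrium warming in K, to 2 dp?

1.39 K

Net feedback parameter λ = (−3.6) + (+0.64) + (+1.7) + (-0.0588) + (-0.81) = -2.1288 W/m²/K.
ΔT = −F/λ = −2.96/(-2.1288) = 1.39 K.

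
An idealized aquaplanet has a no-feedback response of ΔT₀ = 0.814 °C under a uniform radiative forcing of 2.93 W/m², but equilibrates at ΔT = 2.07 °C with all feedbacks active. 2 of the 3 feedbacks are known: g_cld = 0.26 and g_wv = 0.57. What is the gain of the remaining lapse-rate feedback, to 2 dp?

-0.22

Amplification A = ΔT/ΔT₀ = 2.07/0.814 = 2.543.
Total gain g = 1 − 1/A = 1 − 1/2.543 = 0.6068.
Known gains sum to 0.26 + 0.57 = 0.83.
g_lr = 0.6068 − 0.83 = -0.22.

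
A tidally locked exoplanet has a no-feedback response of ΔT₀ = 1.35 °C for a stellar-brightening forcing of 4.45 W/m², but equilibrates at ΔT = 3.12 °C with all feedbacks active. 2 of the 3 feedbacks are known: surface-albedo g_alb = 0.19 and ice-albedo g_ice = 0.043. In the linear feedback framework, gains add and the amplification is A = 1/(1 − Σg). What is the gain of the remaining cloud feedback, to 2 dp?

0.33

Amplification A = ΔT/ΔT₀ = 3.12/1.35 = 2.311.
Total gain g = 1 − 1/A = 1 − 1/2.311 = 0.5673.
Known gains sum to 0.19 + 0.043 = 0.233.
g_cld = 0.5673 − 0.233 = 0.33.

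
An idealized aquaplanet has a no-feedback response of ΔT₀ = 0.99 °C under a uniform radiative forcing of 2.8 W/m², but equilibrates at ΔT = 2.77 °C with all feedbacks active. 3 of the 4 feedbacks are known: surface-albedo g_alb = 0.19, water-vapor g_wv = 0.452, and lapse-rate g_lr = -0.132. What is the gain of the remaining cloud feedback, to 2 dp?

0.13

Amplification A = ΔT/ΔT₀ = 2.77/0.99 = 2.798.
Total gain g = 1 − 1/A = 1 − 1/2.798 = 0.6426.
Known gains sum to 0.19 + 0.452 − 0.132 = 0.51.
g_cld = 0.6426 − 0.51 = 0.13.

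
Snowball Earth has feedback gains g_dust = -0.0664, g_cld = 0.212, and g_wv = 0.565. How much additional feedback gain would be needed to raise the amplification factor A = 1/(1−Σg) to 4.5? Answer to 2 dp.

Current total gain = 0.7106.
Target gain for A = 4.5: g* = 1 − 1/4.5 = 0.7778.
Additional gain needed = 0.7778 − 0.7106 = 0.07.

0.07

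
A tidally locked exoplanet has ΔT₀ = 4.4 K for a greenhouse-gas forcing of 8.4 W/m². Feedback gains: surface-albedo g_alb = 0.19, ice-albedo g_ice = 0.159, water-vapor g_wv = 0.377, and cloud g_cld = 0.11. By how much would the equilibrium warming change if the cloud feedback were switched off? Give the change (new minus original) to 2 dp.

-10.77 K

Original: g = 0.836, ΔT = 4.4/(1−0.836) = 26.8293 K.
Without cloud: g' = 0.726, ΔT' = 4.4/(1−0.726) = 16.0584 K.
Change = 16.0584 − 26.8293 = -10.77 K.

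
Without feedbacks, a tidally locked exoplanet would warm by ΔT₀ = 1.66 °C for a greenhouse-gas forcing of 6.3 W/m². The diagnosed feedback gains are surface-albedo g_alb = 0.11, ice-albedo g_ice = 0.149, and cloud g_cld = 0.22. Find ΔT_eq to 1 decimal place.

Total gain g = 0.11 + 0.149 + 0.22 = 0.479.
Amplification A = 1/(1 − 0.479) = 1.919.
ΔT = 1.66 × 1.919 = 3.2 °C.

3.2 °C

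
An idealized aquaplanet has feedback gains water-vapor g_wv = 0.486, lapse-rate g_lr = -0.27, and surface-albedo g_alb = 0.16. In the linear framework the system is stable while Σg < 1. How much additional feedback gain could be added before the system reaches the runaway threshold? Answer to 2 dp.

Current total gain = 0.486 − 0.27 + 0.16 = 0.376.
Margin to runaway = 1 − 0.376 = 0.62.

0.62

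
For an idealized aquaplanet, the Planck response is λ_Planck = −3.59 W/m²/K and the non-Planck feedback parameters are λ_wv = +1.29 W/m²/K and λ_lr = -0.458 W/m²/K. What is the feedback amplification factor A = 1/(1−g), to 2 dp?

Convert to gains: g_wv = 1.29/3.59 = 0.3593; g_lr = -0.458/3.59 = -0.1276.
Total gain g = 0.2317.
A = 1/(1 − 0.2317) = 1.30.

1.30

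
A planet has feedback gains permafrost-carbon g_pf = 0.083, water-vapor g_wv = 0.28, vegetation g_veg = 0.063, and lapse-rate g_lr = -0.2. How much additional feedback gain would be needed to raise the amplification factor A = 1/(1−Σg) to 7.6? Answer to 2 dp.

Current total gain = 0.226.
Target gain for A = 7.6: g* = 1 − 1/7.6 = 0.8684.
Additional gain needed = 0.8684 − 0.226 = 0.64.

0.64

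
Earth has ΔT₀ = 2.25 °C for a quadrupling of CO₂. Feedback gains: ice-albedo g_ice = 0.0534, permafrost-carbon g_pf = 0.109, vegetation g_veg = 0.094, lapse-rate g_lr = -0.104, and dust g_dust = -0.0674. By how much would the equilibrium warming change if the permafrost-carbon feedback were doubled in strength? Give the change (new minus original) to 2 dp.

Original: g = 0.085, ΔT = 2.25/(1−0.085) = 2.4590 °C.
With doubled permafrost-carbon: g' = 0.194, ΔT' = 2.25/(1−0.194) = 2.7916 °C.
Change = 2.7916 − 2.4590 = 0.33 °C.

0.33 °C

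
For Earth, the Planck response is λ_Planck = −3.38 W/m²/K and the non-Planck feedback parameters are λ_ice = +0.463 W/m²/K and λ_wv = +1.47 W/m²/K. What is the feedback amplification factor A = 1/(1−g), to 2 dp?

2.34

Convert to gains: g_ice = 0.463/3.38 = 0.137; g_wv = 1.47/3.38 = 0.4349.
Total gain g = 0.5719.
A = 1/(1 − 0.5719) = 2.34.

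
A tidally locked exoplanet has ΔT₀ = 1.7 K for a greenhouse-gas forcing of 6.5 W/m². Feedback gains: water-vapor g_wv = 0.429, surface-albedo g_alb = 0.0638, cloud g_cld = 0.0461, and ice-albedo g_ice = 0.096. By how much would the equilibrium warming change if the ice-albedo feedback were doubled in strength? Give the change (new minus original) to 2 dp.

1.66 K

Original: g = 0.6349, ΔT = 1.7/(1−0.6349) = 4.6563 K.
With doubled ice-albedo: g' = 0.7309, ΔT' = 1.7/(1−0.7309) = 6.3174 K.
Change = 6.3174 − 4.6563 = 1.66 K.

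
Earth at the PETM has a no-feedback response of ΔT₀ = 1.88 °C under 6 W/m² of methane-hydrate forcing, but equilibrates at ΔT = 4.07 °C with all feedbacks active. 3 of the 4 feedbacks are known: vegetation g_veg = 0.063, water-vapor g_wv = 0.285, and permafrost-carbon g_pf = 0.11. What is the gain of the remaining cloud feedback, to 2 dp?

0.08

Amplification A = ΔT/ΔT₀ = 4.07/1.88 = 2.165.
Total gain g = 1 − 1/A = 1 − 1/2.165 = 0.5381.
Known gains sum to 0.063 + 0.285 + 0.11 = 0.458.
g_cld = 0.5381 − 0.458 = 0.08.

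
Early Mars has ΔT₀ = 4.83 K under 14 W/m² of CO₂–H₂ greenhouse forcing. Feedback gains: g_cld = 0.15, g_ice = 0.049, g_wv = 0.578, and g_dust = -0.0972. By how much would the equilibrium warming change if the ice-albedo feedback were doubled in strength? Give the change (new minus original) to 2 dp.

Original: g = 0.6798, ΔT = 4.83/(1−0.6798) = 15.0843 K.
With doubled ice-albedo: g' = 0.7288, ΔT' = 4.83/(1−0.7288) = 17.8097 K.
Change = 17.8097 − 15.0843 = 2.73 K.

2.73 K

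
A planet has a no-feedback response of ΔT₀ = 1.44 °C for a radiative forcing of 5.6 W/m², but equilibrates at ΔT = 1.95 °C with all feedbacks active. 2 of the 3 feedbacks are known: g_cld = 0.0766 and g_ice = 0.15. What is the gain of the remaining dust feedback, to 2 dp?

0.03

Amplification A = ΔT/ΔT₀ = 1.95/1.44 = 1.354.
Total gain g = 1 − 1/A = 1 − 1/1.354 = 0.2614.
Known gains sum to 0.0766 + 0.15 = 0.2266.
g_dust = 0.2614 − 0.2266 = 0.03.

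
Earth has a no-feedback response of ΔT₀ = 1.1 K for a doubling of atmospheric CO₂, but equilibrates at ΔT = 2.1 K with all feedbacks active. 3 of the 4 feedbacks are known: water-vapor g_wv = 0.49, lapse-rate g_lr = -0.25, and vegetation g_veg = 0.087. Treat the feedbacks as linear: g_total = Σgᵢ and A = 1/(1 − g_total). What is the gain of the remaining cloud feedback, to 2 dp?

0.15

Amplification A = ΔT/ΔT₀ = 2.1/1.1 = 1.909.
Total gain g = 1 − 1/A = 1 − 1/1.909 = 0.4762.
Known gains sum to 0.49 − 0.25 + 0.087 = 0.327.
g_cld = 0.4762 − 0.327 = 0.15.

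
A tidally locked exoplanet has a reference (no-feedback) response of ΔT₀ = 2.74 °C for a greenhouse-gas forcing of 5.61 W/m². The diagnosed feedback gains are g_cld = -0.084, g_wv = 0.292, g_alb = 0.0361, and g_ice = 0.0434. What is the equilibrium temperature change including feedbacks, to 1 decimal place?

Total gain g = -0.084 + 0.292 + 0.0361 + 0.0434 = 0.2875.
Amplification A = 1/(1 − 0.2875) = 1.404.
ΔT = 2.74 × 1.404 = 3.8 °C.

3.8 °C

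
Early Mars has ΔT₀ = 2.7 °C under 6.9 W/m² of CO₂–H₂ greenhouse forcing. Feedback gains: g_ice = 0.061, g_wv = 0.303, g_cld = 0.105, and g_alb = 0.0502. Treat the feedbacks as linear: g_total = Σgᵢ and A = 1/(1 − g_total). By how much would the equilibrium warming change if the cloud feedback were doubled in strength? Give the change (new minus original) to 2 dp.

Original: g = 0.5192, ΔT = 2.7/(1−0.5192) = 5.6156 °C.
With doubled cloud: g' = 0.6242, ΔT' = 2.7/(1−0.6242) = 7.1847 °C.
Change = 7.1847 − 5.6156 = 1.57 °C.

1.57 °C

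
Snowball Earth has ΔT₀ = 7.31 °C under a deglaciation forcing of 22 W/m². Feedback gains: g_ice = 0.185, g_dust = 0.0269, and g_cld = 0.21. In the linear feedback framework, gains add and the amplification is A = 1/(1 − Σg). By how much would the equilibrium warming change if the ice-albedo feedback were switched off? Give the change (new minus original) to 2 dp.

-3.07 °C

Original: g = 0.4219, ΔT = 7.31/(1−0.4219) = 12.6449 °C.
Without ice-albedo: g' = 0.2369, ΔT' = 7.31/(1−0.2369) = 9.5793 °C.
Change = 9.5793 − 12.6449 = -3.07 °C.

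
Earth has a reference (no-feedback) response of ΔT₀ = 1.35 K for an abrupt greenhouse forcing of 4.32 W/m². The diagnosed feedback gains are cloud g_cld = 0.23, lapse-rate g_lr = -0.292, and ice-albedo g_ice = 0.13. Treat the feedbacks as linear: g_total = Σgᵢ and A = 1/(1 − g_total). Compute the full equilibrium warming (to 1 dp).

1.4 K

Total gain g = 0.23 − 0.292 + 0.13 = 0.068.
Amplification A = 1/(1 − 0.068) = 1.073.
ΔT = 1.35 × 1.073 = 1.4 K.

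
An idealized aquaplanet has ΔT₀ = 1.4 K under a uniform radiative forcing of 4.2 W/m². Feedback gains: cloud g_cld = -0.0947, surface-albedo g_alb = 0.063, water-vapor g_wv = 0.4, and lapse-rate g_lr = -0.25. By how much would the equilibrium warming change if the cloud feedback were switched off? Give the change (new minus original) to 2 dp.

Original: g = 0.1183, ΔT = 1.4/(1−0.1183) = 1.5878 K.
Without cloud: g' = 0.213, ΔT' = 1.4/(1−0.213) = 1.7789 K.
Change = 1.7789 − 1.5878 = 0.19 K.

0.19 K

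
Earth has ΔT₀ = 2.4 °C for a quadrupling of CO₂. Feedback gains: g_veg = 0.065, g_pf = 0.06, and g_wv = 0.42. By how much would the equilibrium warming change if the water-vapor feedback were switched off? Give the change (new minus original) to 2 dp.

Original: g = 0.545, ΔT = 2.4/(1−0.545) = 5.2747 °C.
Without water-vapor: g' = 0.125, ΔT' = 2.4/(1−0.125) = 2.7429 °C.
Change = 2.7429 − 5.2747 = -2.53 °C.

-2.53 °C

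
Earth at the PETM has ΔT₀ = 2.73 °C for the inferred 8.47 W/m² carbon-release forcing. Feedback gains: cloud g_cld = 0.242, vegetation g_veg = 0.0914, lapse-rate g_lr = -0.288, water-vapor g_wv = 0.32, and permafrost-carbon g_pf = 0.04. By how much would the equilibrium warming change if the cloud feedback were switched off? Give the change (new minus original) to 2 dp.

Original: g = 0.4054, ΔT = 2.73/(1−0.4054) = 4.5913 °C.
Without cloud: g' = 0.1634, ΔT' = 2.73/(1−0.1634) = 3.2632 °C.
Change = 3.2632 − 4.5913 = -1.33 °C.

-1.33 °C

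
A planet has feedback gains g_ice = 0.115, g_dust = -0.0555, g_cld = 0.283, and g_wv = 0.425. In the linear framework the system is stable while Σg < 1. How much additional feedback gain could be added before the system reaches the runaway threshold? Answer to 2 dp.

0.23

Current total gain = 0.115 − 0.0555 + 0.283 + 0.425 = 0.7675.
Margin to runaway = 1 − 0.7675 = 0.23.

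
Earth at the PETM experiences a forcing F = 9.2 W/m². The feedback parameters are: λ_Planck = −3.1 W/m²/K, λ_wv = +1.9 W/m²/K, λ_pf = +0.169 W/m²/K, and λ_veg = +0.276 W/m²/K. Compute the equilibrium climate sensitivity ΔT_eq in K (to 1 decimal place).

12.2 K

Net feedback parameter λ = (−3.1) + (+1.9) + (+0.169) + (+0.276) = -0.755 W/m²/K.
ΔT = −F/λ = −9.2/(-0.755) = 12.2 K.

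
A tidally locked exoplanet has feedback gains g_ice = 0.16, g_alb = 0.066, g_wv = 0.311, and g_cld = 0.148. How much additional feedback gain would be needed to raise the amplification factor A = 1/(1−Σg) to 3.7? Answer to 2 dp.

Current total gain = 0.685.
Target gain for A = 3.7: g* = 1 − 1/3.7 = 0.7297.
Additional gain needed = 0.7297 − 0.685 = 0.04.

0.04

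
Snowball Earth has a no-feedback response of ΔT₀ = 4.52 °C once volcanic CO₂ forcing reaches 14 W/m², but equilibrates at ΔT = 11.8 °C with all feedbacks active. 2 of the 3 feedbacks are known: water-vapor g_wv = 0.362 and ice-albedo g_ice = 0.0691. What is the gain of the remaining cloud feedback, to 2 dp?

0.19

Amplification A = ΔT/ΔT₀ = 11.8/4.52 = 2.611.
Total gain g = 1 − 1/A = 1 − 1/2.611 = 0.617.
Known gains sum to 0.362 + 0.0691 = 0.4311.
g_cld = 0.617 − 0.4311 = 0.19.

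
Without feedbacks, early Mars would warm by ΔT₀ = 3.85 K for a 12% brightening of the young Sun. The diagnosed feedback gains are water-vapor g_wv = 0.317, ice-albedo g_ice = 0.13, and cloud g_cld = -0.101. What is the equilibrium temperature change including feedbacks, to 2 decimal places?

5.89 K

Total gain g = 0.317 + 0.13 − 0.101 = 0.346.
Amplification A = 1/(1 − 0.346) = 1.529.
ΔT = 3.85 × 1.529 = 5.89 K.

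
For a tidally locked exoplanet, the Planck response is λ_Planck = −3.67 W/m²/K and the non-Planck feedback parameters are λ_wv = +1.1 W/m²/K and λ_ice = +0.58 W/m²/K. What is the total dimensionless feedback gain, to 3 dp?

Convert to gains: g_wv = 1.1/3.67 = 0.2997; g_ice = 0.58/3.67 = 0.158.
Total gain g = 0.4577.

0.458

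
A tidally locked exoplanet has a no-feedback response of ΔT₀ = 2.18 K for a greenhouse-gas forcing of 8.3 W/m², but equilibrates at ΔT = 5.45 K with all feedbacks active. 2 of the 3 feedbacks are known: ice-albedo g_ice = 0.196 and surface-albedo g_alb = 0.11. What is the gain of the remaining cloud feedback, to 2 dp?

Amplification A = ΔT/ΔT₀ = 5.45/2.18 = 2.5.
Total gain g = 1 − 1/A = 1 − 1/2.5 = 0.6.
Known gains sum to 0.196 + 0.11 = 0.306.
g_cld = 0.6 − 0.306 = 0.29.

0.29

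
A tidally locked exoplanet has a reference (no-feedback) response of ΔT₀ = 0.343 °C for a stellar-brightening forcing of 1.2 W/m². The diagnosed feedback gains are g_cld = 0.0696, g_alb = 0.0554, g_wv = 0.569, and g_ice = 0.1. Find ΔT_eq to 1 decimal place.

1.7 °C

Total gain g = 0.0696 + 0.0554 + 0.569 + 0.1 = 0.794.
Amplification A = 1/(1 − 0.794) = 4.854.
ΔT = 0.343 × 4.854 = 1.7 °C.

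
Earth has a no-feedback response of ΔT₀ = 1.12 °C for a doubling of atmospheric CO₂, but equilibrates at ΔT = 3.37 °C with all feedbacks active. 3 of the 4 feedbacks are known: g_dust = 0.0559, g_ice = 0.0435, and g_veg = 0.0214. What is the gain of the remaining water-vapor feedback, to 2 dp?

Amplification A = ΔT/ΔT₀ = 3.37/1.12 = 3.009.
Total gain g = 1 − 1/A = 1 − 1/3.009 = 0.6677.
Known gains sum to 0.0559 + 0.0435 + 0.0214 = 0.1208.
g_wv = 0.6677 − 0.1208 = 0.55.

0.55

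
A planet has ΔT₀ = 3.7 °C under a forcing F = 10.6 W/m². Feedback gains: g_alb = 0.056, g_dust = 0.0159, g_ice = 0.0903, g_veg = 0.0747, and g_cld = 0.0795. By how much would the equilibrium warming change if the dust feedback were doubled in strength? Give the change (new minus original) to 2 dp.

0.13 °C

Original: g = 0.3164, ΔT = 3.7/(1−0.3164) = 5.4125 °C.
With doubled dust: g' = 0.3323, ΔT' = 3.7/(1−0.3323) = 5.5414 °C.
Change = 5.5414 − 5.4125 = 0.13 °C.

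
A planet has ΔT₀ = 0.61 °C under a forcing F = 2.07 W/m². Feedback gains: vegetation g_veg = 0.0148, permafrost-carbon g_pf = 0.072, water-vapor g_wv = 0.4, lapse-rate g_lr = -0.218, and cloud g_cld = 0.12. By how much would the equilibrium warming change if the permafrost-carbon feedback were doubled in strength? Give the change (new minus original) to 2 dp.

Original: g = 0.3888, ΔT = 0.61/(1−0.3888) = 0.9980 °C.
With doubled permafrost-carbon: g' = 0.4608, ΔT' = 0.61/(1−0.4608) = 1.1313 °C.
Change = 1.1313 − 0.9980 = 0.13 °C.

0.13 °C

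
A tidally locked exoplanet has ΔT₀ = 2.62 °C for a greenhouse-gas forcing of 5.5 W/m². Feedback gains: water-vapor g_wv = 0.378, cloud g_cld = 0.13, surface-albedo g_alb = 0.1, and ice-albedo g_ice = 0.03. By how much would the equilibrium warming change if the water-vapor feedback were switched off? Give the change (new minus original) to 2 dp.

-3.70 °C

Original: g = 0.638, ΔT = 2.62/(1−0.638) = 7.2376 °C.
Without water-vapor: g' = 0.26, ΔT' = 2.62/(1−0.26) = 3.5405 °C.
Change = 3.5405 − 7.2376 = -3.70 °C.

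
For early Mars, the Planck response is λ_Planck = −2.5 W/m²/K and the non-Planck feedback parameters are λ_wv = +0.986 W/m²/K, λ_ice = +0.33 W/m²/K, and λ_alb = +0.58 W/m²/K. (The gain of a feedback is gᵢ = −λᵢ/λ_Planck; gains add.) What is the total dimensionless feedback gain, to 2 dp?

Convert to gains: g_wv = 0.986/2.5 = 0.3944; g_ice = 0.33/2.5 = 0.132; g_alb = 0.58/2.5 = 0.232.
Total gain g = 0.7584.

0.76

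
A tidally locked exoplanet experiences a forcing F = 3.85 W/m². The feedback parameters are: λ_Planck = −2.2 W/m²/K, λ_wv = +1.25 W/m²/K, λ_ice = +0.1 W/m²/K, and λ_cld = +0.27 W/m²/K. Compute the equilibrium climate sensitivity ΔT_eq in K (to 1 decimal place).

6.6 K

Net feedback parameter λ = (−2.2) + (+1.25) + (+0.1) + (+0.27) = -0.58 W/m²/K.
ΔT = −F/λ = −3.85/(-0.58) = 6.6 K.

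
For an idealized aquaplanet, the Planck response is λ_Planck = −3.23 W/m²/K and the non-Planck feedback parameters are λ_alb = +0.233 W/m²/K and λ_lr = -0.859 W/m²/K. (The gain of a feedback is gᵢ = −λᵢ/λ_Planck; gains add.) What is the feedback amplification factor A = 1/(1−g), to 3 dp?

Convert to gains: g_alb = 0.233/3.23 = 0.07214; g_lr = -0.859/3.23 = -0.2659.
Total gain g = -0.19376.
A = 1/(1 + 0.19376) = 0.838.

0.838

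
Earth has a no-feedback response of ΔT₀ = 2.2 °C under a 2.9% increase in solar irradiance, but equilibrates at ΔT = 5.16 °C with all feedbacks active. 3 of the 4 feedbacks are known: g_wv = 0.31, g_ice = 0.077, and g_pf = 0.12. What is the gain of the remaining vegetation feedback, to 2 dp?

Amplification A = ΔT/ΔT₀ = 5.16/2.2 = 2.345.
Total gain g = 1 − 1/A = 1 − 1/2.345 = 0.5736.
Known gains sum to 0.31 + 0.077 + 0.12 = 0.507.
g_veg = 0.5736 − 0.507 = 0.07.

0.07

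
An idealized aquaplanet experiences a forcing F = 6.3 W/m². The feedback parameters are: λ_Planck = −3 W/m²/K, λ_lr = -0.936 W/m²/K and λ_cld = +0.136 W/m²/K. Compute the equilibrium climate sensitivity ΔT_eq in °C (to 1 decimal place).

Net feedback parameter λ = (−3) + (-0.936) + (+0.136) = -3.8 W/m²/K.
ΔT = −F/λ = −6.3/(-3.8) = 1.7 °C.

1.7 °C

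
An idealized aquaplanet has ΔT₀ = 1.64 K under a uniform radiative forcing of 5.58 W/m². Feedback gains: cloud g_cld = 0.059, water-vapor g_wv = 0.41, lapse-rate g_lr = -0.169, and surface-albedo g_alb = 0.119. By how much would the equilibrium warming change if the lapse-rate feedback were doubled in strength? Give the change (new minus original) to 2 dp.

Original: g = 0.419, ΔT = 1.64/(1−0.419) = 2.8227 K.
With doubled lapse-rate: g' = 0.25, ΔT' = 1.64/(1−0.25) = 2.1867 K.
Change = 2.1867 − 2.8227 = -0.64 K.

-0.64 K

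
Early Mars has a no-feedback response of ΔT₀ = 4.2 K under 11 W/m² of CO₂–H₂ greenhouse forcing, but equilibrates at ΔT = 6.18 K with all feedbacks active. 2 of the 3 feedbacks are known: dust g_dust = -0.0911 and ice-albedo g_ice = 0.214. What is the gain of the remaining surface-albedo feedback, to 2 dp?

0.20

Amplification A = ΔT/ΔT₀ = 6.18/4.2 = 1.471.
Total gain g = 1 − 1/A = 1 − 1/1.471 = 0.3202.
Known gains sum to -0.0911 + 0.214 = 0.1229.
g_alb = 0.3202 − 0.1229 = 0.20.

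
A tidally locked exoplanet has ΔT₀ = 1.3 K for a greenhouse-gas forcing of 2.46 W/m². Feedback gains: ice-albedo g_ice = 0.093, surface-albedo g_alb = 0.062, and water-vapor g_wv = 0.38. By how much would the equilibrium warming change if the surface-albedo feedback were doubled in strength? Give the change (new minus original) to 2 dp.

Original: g = 0.535, ΔT = 1.3/(1−0.535) = 2.7957 K.
With doubled surface-albedo: g' = 0.597, ΔT' = 1.3/(1−0.597) = 3.2258 K.
Change = 3.2258 − 2.7957 = 0.43 K.

0.43 K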